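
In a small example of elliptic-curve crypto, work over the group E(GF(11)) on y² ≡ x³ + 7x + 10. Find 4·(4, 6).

(6, 9)

Write G = (4, 6).
Repeated addition: build up to 4G.
2G: tangent at (4, 6): λ = (3·4² + 7)/(2·6) ≡ 0/1. 1⁻¹ ≡ 1 (mod 11), so λ ≡ 0·1 ≡ 0.
  x = λ² - 4 - 4 = 0 - 8 ≡ 3; y = λ·(4 - 3) - 6 ≡ 5. → (3, 5)
3G: (3, 5) + (4, 6). λ = (6 - 5)/(4 - 3) ≡ 1/1 mod 11. 1⁻¹ ≡ 1 (mod 11) since 1·1 = 1 ≡ 1, so λ ≡ 1.
  x = λ² - 3 - 4 = 1 - 7 ≡ 5; y = λ·(3 - 5) - 5 ≡ 4. → (5, 4)
4G: (5, 4) + (4, 6). λ = (6 - 4)/(4 - 5) ≡ 2/10 mod 11. 10⁻¹ ≡ 10 (mod 11), so λ ≡ 9.
  x = λ² - 5 - 4 = 81 - 9 ≡ 6; y = λ·(5 - 6) - 4 ≡ 9. → (6, 9)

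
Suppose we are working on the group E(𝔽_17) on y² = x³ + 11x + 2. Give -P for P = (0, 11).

(0, 6)

-(0, 11) = (0, -11 mod 17) = (0, 6).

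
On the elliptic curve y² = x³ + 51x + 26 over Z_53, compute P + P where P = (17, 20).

tangent at (17, 20): λ = (3·17² + 51)/(2·20) ≡ 17/40. 40⁻¹ ≡ 4 (mod 53), so λ ≡ 17·4 ≡ 15.
  x = λ² - 17 - 17 = 225 - 34 ≡ 32; y = λ·(17 - 32) - 20 ≡ 20. → (32, 20)

(32, 20)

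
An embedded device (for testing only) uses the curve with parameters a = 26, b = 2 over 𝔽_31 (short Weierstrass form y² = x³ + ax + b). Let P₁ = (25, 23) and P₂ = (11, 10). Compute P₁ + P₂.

(25, 23) + (11, 10). λ = (10 - 23)/(11 - 25) ≡ 18/17 mod 31. 17⁻¹ ≡ 11 (mod 31), so λ ≡ 12.
  x = λ² - 25 - 11 = 144 - 36 ≡ 15; y = λ·(25 - 15) - 23 ≡ 4. → (15, 4)

(15, 4)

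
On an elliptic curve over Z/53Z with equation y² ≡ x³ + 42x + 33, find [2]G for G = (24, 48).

tangent at (24, 48): λ = (3·24² + 42)/(2·48) ≡ 21/43. 43⁻¹ ≡ 37 (mod 53) since 43·37 = 1591 ≡ 1, so λ ≡ 21·37 ≡ 35.
  x = λ² - 24 - 24 = 1225 - 48 ≡ 11; y = λ·(24 - 11) - 48 ≡ 36. → (11, 36)

(11, 36)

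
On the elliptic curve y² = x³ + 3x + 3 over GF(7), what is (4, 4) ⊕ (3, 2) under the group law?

(4, 4) + (3, 2). λ = (2 - 4)/(3 - 4) ≡ 5/6 mod 7. 6⁻¹ ≡ 6 (mod 7), so λ ≡ 2.
  x = λ² - 4 - 3 = 4 - 7 ≡ 4; y = λ·(4 - 4) - 4 ≡ 3. → (4, 3)

(4, 3)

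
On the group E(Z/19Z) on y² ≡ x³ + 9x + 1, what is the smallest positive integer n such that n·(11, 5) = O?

9

2P: tangent at (11, 5): λ = (3·11² + 9)/(2·5) ≡ 11/10. 10⁻¹ ≡ 2 (mod 19) since 10·2 = 20 ≡ 1, so λ ≡ 11·2 ≡ 3.
  x = λ² - 11 - 11 = 9 - 22 ≡ 6; y = λ·(11 - 6) - 5 ≡ 10. → (6, 10)
3P: (6, 10) + (11, 5). λ = (5 - 10)/(11 - 6) ≡ 14/5 mod 19. 5⁻¹ ≡ 4 (mod 19), so λ ≡ 18.
  x = λ² - 6 - 11 = 324 - 17 ≡ 3; y = λ·(6 - 3) - 10 ≡ 6. → (3, 6)
4P: (3, 6) + (11, 5). λ = (5 - 6)/(11 - 3) ≡ 18/8 mod 19. 8⁻¹ ≡ 12 (mod 19), so λ ≡ 7.
  x = λ² - 3 - 11 = 49 - 14 ≡ 16; y = λ·(3 - 16) - 6 ≡ 17. → (16, 17)
5P: (16, 17) + (11, 5). λ = (5 - 17)/(11 - 16) ≡ 7/14 mod 19. 14⁻¹ ≡ 15 (mod 19) since 14·15 = 210 ≡ 1, so λ ≡ 10.
  x = λ² - 16 - 11 = 100 - 27 ≡ 16; y = λ·(16 - 16) - 17 ≡ 2. → (16, 2)
6P: (16, 2) + (11, 5). λ = (5 - 2)/(11 - 16) ≡ 3/14 mod 19. 14⁻¹ ≡ 15 (mod 19) since 14·15 = 210 ≡ 1, so λ ≡ 7.
  x = λ² - 16 - 11 = 49 - 27 ≡ 3; y = λ·(16 - 3) - 2 ≡ 13. → (3, 13)
7P: (3, 13) + (11, 5). λ = (5 - 13)/(11 - 3) ≡ 11/8 mod 19. 8⁻¹ ≡ 12 (mod 19), so λ ≡ 18.
  x = λ² - 3 - 11 = 324 - 14 ≡ 6; y = λ·(3 - 6) - 13 ≡ 9. → (6, 9)
8P: (6, 9) + (11, 5). λ = (5 - 9)/(11 - 6) ≡ 15/5 mod 19. 5⁻¹ ≡ 4 (mod 19), so λ ≡ 3.
  x = λ² - 6 - 11 = 9 - 17 ≡ 11; y = λ·(6 - 11) - 9 ≡ 14. → (11, 14)
9P: (11, 14) + (11, 5): same x and y₁ ≡ -y₂, so the sum is O.
9P = O, so the order is 9.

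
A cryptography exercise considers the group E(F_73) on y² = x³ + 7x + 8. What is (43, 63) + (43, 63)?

(36, 59)

tangent at (43, 63): λ = (3·43² + 7)/(2·63) ≡ 6/53. 53⁻¹ ≡ 62 (mod 73), so λ ≡ 6·62 ≡ 7.
  x = λ² - 43 - 43 = 49 - 86 ≡ 36; y = λ·(43 - 36) - 63 ≡ 59. → (36, 59)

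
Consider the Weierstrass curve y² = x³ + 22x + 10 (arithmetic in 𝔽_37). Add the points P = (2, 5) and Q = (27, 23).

(2, 5) + (27, 23). λ = (23 - 5)/(27 - 2) ≡ 18/25 mod 37. 25⁻¹ ≡ 3 (mod 37), so λ ≡ 17.
  x = λ² - 2 - 27 = 289 - 29 ≡ 1; y = λ·(2 - 1) - 5 ≡ 12. → (1, 12)

(1, 12)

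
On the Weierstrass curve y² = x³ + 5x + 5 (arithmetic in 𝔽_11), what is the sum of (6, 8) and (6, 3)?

O

The two points share x = 6 and their y-coordinates satisfy 8 + 3 ≡ 0 (mod 11), so they are inverses. Their sum is O.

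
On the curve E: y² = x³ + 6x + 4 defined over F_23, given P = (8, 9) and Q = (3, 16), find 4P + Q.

First 4P:
Repeated addition: build up to 4P.
2P: tangent at (8, 9): λ = (3·8² + 6)/(2·9) ≡ 14/18. 18⁻¹ ≡ 9 (mod 23) since 18·9 = 162 ≡ 1, so λ ≡ 14·9 ≡ 11.
  x = λ² - 8 - 8 = 121 - 16 ≡ 13; y = λ·(8 - 13) - 9 ≡ 5. → (13, 5)
3P: (13, 5) + (8, 9). λ = (9 - 5)/(8 - 13) ≡ 4/18 mod 23. 18⁻¹ ≡ 9 (mod 23) since 18·9 = 162 ≡ 1, so λ ≡ 13.
  x = λ² - 13 - 8 = 169 - 21 ≡ 10; y = λ·(13 - 10) - 5 ≡ 11. → (10, 11)
4P: (10, 11) + (8, 9). λ = (9 - 11)/(8 - 10) ≡ 21/21 mod 23. 21⁻¹ ≡ 11 (mod 23) since 21·11 = 231 ≡ 1, so λ ≡ 1.
  x = λ² - 10 - 8 = 1 - 18 ≡ 6; y = λ·(10 - 6) - 11 ≡ 16. → (6, 16)
4P = (6, 16).
Finally 4P + Q:
(6, 16) + (3, 16). λ = (16 - 16)/(3 - 6) ≡ 0/20 mod 23. 20⁻¹ ≡ 15 (mod 23) since 20·15 = 300 ≡ 1, so λ ≡ 0.
  x = λ² - 6 - 3 = 0 - 9 ≡ 14; y = λ·(6 - 14) - 16 ≡ 7. → (14, 7)

(14, 7)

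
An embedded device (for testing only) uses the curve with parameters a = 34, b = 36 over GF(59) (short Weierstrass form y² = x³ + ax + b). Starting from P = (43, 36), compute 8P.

Repeated addition: build up to 8P.
2P: tangent at (43, 36): λ = (3·43² + 34)/(2·36) ≡ 35/13. 13⁻¹ ≡ 50 (mod 59), so λ ≡ 35·50 ≡ 39.
  x = λ² - 43 - 43 = 1521 - 86 ≡ 19; y = λ·(43 - 19) - 36 ≡ 15. → (19, 15)
3P: (19, 15) + (43, 36). λ = (36 - 15)/(43 - 19) ≡ 21/24 mod 59. 24⁻¹ ≡ 32 (mod 59) since 24·32 = 768 ≡ 1, so λ ≡ 23.
  x = λ² - 19 - 43 = 529 - 62 ≡ 54; y = λ·(19 - 54) - 15 ≡ 6. → (54, 6)
4P: (54, 6) + (43, 36). λ = (36 - 6)/(43 - 54) ≡ 30/48 mod 59. 48⁻¹ ≡ 16 (mod 59) since 48·16 = 768 ≡ 1, so λ ≡ 8.
  x = λ² - 54 - 43 = 64 - 97 ≡ 26; y = λ·(54 - 26) - 6 ≡ 41. → (26, 41)
5P: (26, 41) + (43, 36). λ = (36 - 41)/(43 - 26) ≡ 54/17 mod 59. 17⁻¹ ≡ 7 (mod 59) since 17·7 = 119 ≡ 1, so λ ≡ 24.
  x = λ² - 26 - 43 = 576 - 69 ≡ 35; y = λ·(26 - 35) - 41 ≡ 38. → (35, 38)
6P: (35, 38) + (43, 36). λ = (36 - 38)/(43 - 35) ≡ 57/8 mod 59. 8⁻¹ ≡ 37 (mod 59), so λ ≡ 44.
  x = λ² - 35 - 43 = 1936 - 78 ≡ 29; y = λ·(35 - 29) - 38 ≡ 49. → (29, 49)
7P: (29, 49) + (43, 36). λ = (36 - 49)/(43 - 29) ≡ 46/14 mod 59. 14⁻¹ ≡ 38 (mod 59) since 14·38 = 532 ≡ 1, so λ ≡ 37.
  x = λ² - 29 - 43 = 1369 - 72 ≡ 58; y = λ·(29 - 58) - 49 ≡ 58. → (58, 58)
8P: (58, 58) + (43, 36). λ = (36 - 58)/(43 - 58) ≡ 37/44 mod 59. 44⁻¹ ≡ 55 (mod 59), so λ ≡ 29.
  x = λ² - 58 - 43 = 841 - 101 ≡ 32; y = λ·(58 - 32) - 58 ≡ 47. → (32, 47)

(32, 47)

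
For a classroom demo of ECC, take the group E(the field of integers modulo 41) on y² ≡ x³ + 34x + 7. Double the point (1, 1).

(2, 1)

tangent at (1, 1): λ = (3·1² + 34)/(2·1) ≡ 37/2. 2⁻¹ ≡ 21 (mod 41) since 2·21 = 42 ≡ 1, so λ ≡ 37·21 ≡ 39.
  x = λ² - 1 - 1 = 1521 - 2 ≡ 2; y = λ·(1 - 2) - 1 ≡ 1. → (2, 1)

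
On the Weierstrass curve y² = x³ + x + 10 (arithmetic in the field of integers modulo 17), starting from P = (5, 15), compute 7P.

(5, 15)

Repeated addition: build up to 7P.
2P: tangent at (5, 15): λ = (3·5² + 1)/(2·15) ≡ 8/13. 13⁻¹ ≡ 4 (mod 17), so λ ≡ 8·4 ≡ 15.
  x = λ² - 5 - 5 = 225 - 10 ≡ 11; y = λ·(5 - 11) - 15 ≡ 14. → (11, 14)
3P: (11, 14) + (5, 15). λ = (15 - 14)/(5 - 11) ≡ 1/11 mod 17. 11⁻¹ ≡ 14 (mod 17) since 11·14 = 154 ≡ 1, so λ ≡ 14.
  x = λ² - 11 - 5 = 196 - 16 ≡ 10; y = λ·(11 - 10) - 14 ≡ 0. → (10, 0)
4P: (10, 0) + (5, 15). λ = (15 - 0)/(5 - 10) ≡ 15/12 mod 17. 12⁻¹ ≡ 10 (mod 17) since 12·10 = 120 ≡ 1, so λ ≡ 14.
  x = λ² - 10 - 5 = 196 - 15 ≡ 11; y = λ·(10 - 11) - 0 ≡ 3. → (11, 3)
5P: (11, 3) + (5, 15). λ = (15 - 3)/(5 - 11) ≡ 12/11 mod 17. 11⁻¹ ≡ 14 (mod 17) since 11·14 = 154 ≡ 1, so λ ≡ 15.
  x = λ² - 11 - 5 = 225 - 16 ≡ 5; y = λ·(11 - 5) - 3 ≡ 2. → (5, 2)
6P: (5, 2) + (5, 15): same x and y₁ ≡ -y₂, so the sum is O.
7P: O + (5, 15) = (5, 15) (identity).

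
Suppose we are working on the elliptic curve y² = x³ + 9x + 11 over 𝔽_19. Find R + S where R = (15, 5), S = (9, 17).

(15, 5) + (9, 17). λ = (17 - 5)/(9 - 15) ≡ 12/13 mod 19. 13⁻¹ ≡ 3 (mod 19), so λ ≡ 17.
  x = λ² - 15 - 9 = 289 - 24 ≡ 18; y = λ·(15 - 18) - 5 ≡ 1. → (18, 1)

(18, 1)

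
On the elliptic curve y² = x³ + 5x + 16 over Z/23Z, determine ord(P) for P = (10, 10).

2P: tangent at (10, 10): λ = (3·10² + 5)/(2·10) ≡ 6/20. 20⁻¹ ≡ 15 (mod 23), so λ ≡ 6·15 ≡ 21.
  x = λ² - 10 - 10 = 441 - 20 ≡ 7; y = λ·(10 - 7) - 10 ≡ 7. → (7, 7)
3P: (7, 7) + (10, 10). λ = (10 - 7)/(10 - 7) ≡ 3/3 mod 23. 3⁻¹ ≡ 8 (mod 23), so λ ≡ 1.
  x = λ² - 7 - 10 = 1 - 17 ≡ 7; y = λ·(7 - 7) - 7 ≡ 16. → (7, 16)
4P: (7, 16) + (10, 10). λ = (10 - 16)/(10 - 7) ≡ 17/3 mod 23. 3⁻¹ ≡ 8 (mod 23), so λ ≡ 21.
  x = λ² - 7 - 10 = 441 - 17 ≡ 10; y = λ·(7 - 10) - 16 ≡ 13. → (10, 13)
5P: (10, 13) + (10, 10): same x and y₁ ≡ -y₂, so the sum is O.
5P = O, so the order is 5.

5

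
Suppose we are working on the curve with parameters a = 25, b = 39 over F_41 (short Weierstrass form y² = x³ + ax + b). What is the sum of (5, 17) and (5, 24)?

The two points share x = 5 and their y-coordinates satisfy 17 + 24 ≡ 0 (mod 41), so they are inverses. Their sum is ∞.

O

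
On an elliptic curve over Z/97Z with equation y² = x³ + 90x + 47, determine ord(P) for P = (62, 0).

2P: (62, 0) + (62, 0): same x and y₁ ≡ -y₂, so the sum is the point at infinity.
2P = the point at infinity, so the order is 2.

2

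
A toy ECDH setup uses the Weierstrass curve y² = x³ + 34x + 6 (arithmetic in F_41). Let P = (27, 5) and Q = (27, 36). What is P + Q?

The two points share x = 27 and their y-coordinates satisfy 5 + 36 ≡ 0 (mod 41), so they are inverses. Their sum is O.

O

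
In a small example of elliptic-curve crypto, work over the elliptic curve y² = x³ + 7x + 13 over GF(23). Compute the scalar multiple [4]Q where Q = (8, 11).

Repeated addition: build up to 4Q.
2Q: tangent at (8, 11): λ = (3·8² + 7)/(2·11) ≡ 15/22. 22⁻¹ ≡ 22 (mod 23), so λ ≡ 15·22 ≡ 8.
  x = λ² - 8 - 8 = 64 - 16 ≡ 2; y = λ·(8 - 2) - 11 ≡ 14. → (2, 14)
3Q: (2, 14) + (8, 11). λ = (11 - 14)/(8 - 2) ≡ 20/6 mod 23. 6⁻¹ ≡ 4 (mod 23), so λ ≡ 11.
  x = λ² - 2 - 8 = 121 - 10 ≡ 19; y = λ·(2 - 19) - 14 ≡ 6. → (19, 6)
4Q: (19, 6) + (8, 11). λ = (11 - 6)/(8 - 19) ≡ 5/12 mod 23. 12⁻¹ ≡ 2 (mod 23), so λ ≡ 10.
  x = λ² - 19 - 8 = 100 - 27 ≡ 4; y = λ·(19 - 4) - 6 ≡ 6. → (4, 6)

(4, 6)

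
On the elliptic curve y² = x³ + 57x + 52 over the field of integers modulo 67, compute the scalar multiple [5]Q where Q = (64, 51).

Repeated addition: build up to 5Q.
2Q: tangent at (64, 51): λ = (3·64² + 57)/(2·51) ≡ 17/35. 35⁻¹ ≡ 23 (mod 67) since 35·23 = 805 ≡ 1, so λ ≡ 17·23 ≡ 56.
  x = λ² - 64 - 64 = 3136 - 128 ≡ 60; y = λ·(64 - 60) - 51 ≡ 39. → (60, 39)
3Q: (60, 39) + (64, 51). λ = (51 - 39)/(64 - 60) ≡ 12/4 mod 67. 4⁻¹ ≡ 17 (mod 67) since 4·17 = 68 ≡ 1, so λ ≡ 3.
  x = λ² - 60 - 64 = 9 - 124 ≡ 19; y = λ·(60 - 19) - 39 ≡ 17. → (19, 17)
4Q: (19, 17) + (64, 51). λ = (51 - 17)/(64 - 19) ≡ 34/45 mod 67. 45⁻¹ ≡ 3 (mod 67) since 45·3 = 135 ≡ 1, so λ ≡ 35.
  x = λ² - 19 - 64 = 1225 - 83 ≡ 3; y = λ·(19 - 3) - 17 ≡ 7. → (3, 7)
5Q: (3, 7) + (64, 51). λ = (51 - 7)/(64 - 3) ≡ 44/61 mod 67. 61⁻¹ ≡ 11 (mod 67) since 61·11 = 671 ≡ 1, so λ ≡ 15.
  x = λ² - 3 - 64 = 225 - 67 ≡ 24; y = λ·(3 - 24) - 7 ≡ 13. → (24, 13)

(24, 13)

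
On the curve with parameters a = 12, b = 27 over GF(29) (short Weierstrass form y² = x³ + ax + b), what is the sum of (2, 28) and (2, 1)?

The two points share x = 2 and their y-coordinates satisfy 28 + 1 ≡ 0 (mod 29), so they are inverses. Their sum is O.

O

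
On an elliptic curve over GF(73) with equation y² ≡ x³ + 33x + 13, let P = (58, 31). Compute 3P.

(66, 13)

Repeated addition: build up to 3P.
2P: tangent at (58, 31): λ = (3·58² + 33)/(2·31) ≡ 51/62. 62⁻¹ ≡ 53 (mod 73), so λ ≡ 51·53 ≡ 2.
  x = λ² - 58 - 58 = 4 - 116 ≡ 34; y = λ·(58 - 34) - 31 ≡ 17. → (34, 17)
3P: (34, 17) + (58, 31). λ = (31 - 17)/(58 - 34) ≡ 14/24 mod 73. 24⁻¹ ≡ 70 (mod 73), so λ ≡ 31.
  x = λ² - 34 - 58 = 961 - 92 ≡ 66; y = λ·(34 - 66) - 17 ≡ 13. → (66, 13)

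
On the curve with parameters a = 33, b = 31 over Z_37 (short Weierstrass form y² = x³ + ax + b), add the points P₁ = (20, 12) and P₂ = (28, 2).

(16, 20)

(20, 12) + (28, 2). λ = (2 - 12)/(28 - 20) ≡ 27/8 mod 37. 8⁻¹ ≡ 14 (mod 37) since 8·14 = 112 ≡ 1, so λ ≡ 8.
  x = λ² - 20 - 28 = 64 - 48 ≡ 16; y = λ·(20 - 16) - 12 ≡ 20. → (16, 20)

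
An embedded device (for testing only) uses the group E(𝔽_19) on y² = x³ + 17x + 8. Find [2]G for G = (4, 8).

(16, 5)

tangent at (4, 8): λ = (3·4² + 17)/(2·8) ≡ 8/16. 16⁻¹ ≡ 6 (mod 19), so λ ≡ 8·6 ≡ 10.
  x = λ² - 4 - 4 = 100 - 8 ≡ 16; y = λ·(4 - 16) - 8 ≡ 5. → (16, 5)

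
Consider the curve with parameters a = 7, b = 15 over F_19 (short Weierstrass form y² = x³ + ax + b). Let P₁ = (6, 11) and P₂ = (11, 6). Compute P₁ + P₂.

(3, 5)

(6, 11) + (11, 6). λ = (6 - 11)/(11 - 6) ≡ 14/5 mod 19. 5⁻¹ ≡ 4 (mod 19) since 5·4 = 20 ≡ 1, so λ ≡ 18.
  x = λ² - 6 - 11 = 324 - 17 ≡ 3; y = λ·(6 - 3) - 11 ≡ 5. → (3, 5)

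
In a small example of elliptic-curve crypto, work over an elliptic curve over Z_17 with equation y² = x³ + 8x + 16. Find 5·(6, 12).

(10, 12)

Write Q = (6, 12).
Double-and-add on 5 = (101)₂. Start with Q = (6, 12) for the leading 1-bit.
double: tangent at (6, 12): λ = (3·6² + 8)/(2·12) ≡ 14/7. 7⁻¹ ≡ 5 (mod 17), so λ ≡ 14·5 ≡ 2.
  x = λ² - 6 - 6 = 4 - 12 ≡ 9; y = λ·(6 - 9) - 12 ≡ 16. → (9, 16)
double: tangent at (9, 16): λ = (3·9² + 8)/(2·16) ≡ 13/15. 15⁻¹ ≡ 8 (mod 17), so λ ≡ 13·8 ≡ 2.
  x = λ² - 9 - 9 = 4 - 18 ≡ 3; y = λ·(9 - 3) - 16 ≡ 13. → (3, 13)
add Q: (3, 13) + (6, 12). λ = (12 - 13)/(6 - 3) ≡ 16/3 mod 17. 3⁻¹ ≡ 6 (mod 17), so λ ≡ 11.
  x = λ² - 3 - 6 = 121 - 9 ≡ 10; y = λ·(3 - 10) - 13 ≡ 12. → (10, 12)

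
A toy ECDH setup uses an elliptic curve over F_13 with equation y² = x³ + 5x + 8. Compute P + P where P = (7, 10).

tangent at (7, 10): λ = (3·7² + 5)/(2·10) ≡ 9/7. 7⁻¹ ≡ 2 (mod 13), so λ ≡ 9·2 ≡ 5.
  x = λ² - 7 - 7 = 25 - 14 ≡ 11; y = λ·(7 - 11) - 10 ≡ 9. → (11, 9)

(11, 9)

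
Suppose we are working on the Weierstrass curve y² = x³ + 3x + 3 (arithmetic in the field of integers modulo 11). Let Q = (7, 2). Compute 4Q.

Double-and-add on 4 = (100)₂. Start with Q = (7, 2) for the leading 1-bit.
double: tangent at (7, 2): λ = (3·7² + 3)/(2·2) ≡ 7/4. 4⁻¹ ≡ 3 (mod 11), so λ ≡ 7·3 ≡ 10.
  x = λ² - 7 - 7 = 100 - 14 ≡ 9; y = λ·(7 - 9) - 2 ≡ 0. → (9, 0)
double: (9, 0) + (9, 0): same x and y₁ ≡ -y₂, so the sum is O.

O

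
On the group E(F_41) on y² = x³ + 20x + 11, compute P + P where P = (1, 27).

(30, 10)

tangent at (1, 27): λ = (3·1² + 20)/(2·27) ≡ 23/13. 13⁻¹ ≡ 19 (mod 41), so λ ≡ 23·19 ≡ 27.
  x = λ² - 1 - 1 = 729 - 2 ≡ 30; y = λ·(1 - 30) - 27 ≡ 10. → (30, 10)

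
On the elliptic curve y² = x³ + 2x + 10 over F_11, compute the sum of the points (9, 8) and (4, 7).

(9, 8) + (4, 7). λ = (7 - 8)/(4 - 9) ≡ 10/6 mod 11. 6⁻¹ ≡ 2 (mod 11), so λ ≡ 9.
  x = λ² - 9 - 4 = 81 - 13 ≡ 2; y = λ·(9 - 2) - 8 ≡ 0. → (2, 0)

(2, 0)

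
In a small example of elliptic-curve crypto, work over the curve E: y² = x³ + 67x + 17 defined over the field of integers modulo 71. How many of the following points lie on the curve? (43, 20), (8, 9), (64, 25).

(43, 20): 20² ≡ 45, rhs ≡ 45 → on.
(8, 9): 9² ≡ 10, rhs ≡ 0 → off.
(64, 25): 25² ≡ 57, rhs ≡ 57 → on.

2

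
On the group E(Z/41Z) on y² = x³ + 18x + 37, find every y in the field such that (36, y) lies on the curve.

none

x³ + 18x + 37 = 47341 ≡ 27 (mod 41).
27 is a non-residue mod 41; no y exists.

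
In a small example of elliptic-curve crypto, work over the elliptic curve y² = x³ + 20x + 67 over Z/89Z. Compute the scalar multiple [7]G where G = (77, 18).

Double-and-add on 7 = (111)₂. Start with G = (77, 18) for the leading 1-bit.
double: tangent at (77, 18): λ = (3·77² + 20)/(2·18) ≡ 7/36. 36⁻¹ ≡ 47 (mod 89) since 36·47 = 1692 ≡ 1, so λ ≡ 7·47 ≡ 62.
  x = λ² - 77 - 77 = 3844 - 154 ≡ 41; y = λ·(77 - 41) - 18 ≡ 78. → (41, 78)
add G: (41, 78) + (77, 18). λ = (18 - 78)/(77 - 41) ≡ 29/36 mod 89. 36⁻¹ ≡ 47 (mod 89), so λ ≡ 28.
  x = λ² - 41 - 77 = 784 - 118 ≡ 43; y = λ·(41 - 43) - 78 ≡ 44. → (43, 44)
double: tangent at (43, 44): λ = (3·43² + 20)/(2·44) ≡ 49/88. 88⁻¹ ≡ 88 (mod 89), so λ ≡ 49·88 ≡ 40.
  x = λ² - 43 - 43 = 1600 - 86 ≡ 1; y = λ·(43 - 1) - 44 ≡ 34. → (1, 34)
add G: (1, 34) + (77, 18). λ = (18 - 34)/(77 - 1) ≡ 73/76 mod 89. 76⁻¹ ≡ 41 (mod 89) since 76·41 = 3116 ≡ 1, so λ ≡ 56.
  x = λ² - 1 - 77 = 3136 - 78 ≡ 32; y = λ·(1 - 32) - 34 ≡ 10. → (32, 10)

(32, 10)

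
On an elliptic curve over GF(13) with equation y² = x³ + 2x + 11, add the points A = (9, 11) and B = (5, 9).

(9, 2)

(9, 11) + (5, 9). λ = (9 - 11)/(5 - 9) ≡ 11/9 mod 13. 9⁻¹ ≡ 3 (mod 13) since 9·3 = 27 ≡ 1, so λ ≡ 7.
  x = λ² - 9 - 5 = 49 - 14 ≡ 9; y = λ·(9 - 9) - 11 ≡ 2. → (9, 2)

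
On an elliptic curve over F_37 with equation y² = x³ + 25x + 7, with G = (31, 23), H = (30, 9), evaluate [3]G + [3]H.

(23, 13)

First 3G:
Repeated addition: build up to 3G.
2G: tangent at (31, 23): λ = (3·31² + 25)/(2·23) ≡ 22/9. 9⁻¹ ≡ 33 (mod 37) since 9·33 = 297 ≡ 1, so λ ≡ 22·33 ≡ 23.
  x = λ² - 31 - 31 = 529 - 62 ≡ 23; y = λ·(31 - 23) - 23 ≡ 13. → (23, 13)
3G: (23, 13) + (31, 23). λ = (23 - 13)/(31 - 23) ≡ 10/8 mod 37. 8⁻¹ ≡ 14 (mod 37), so λ ≡ 29.
  x = λ² - 23 - 31 = 841 - 54 ≡ 10; y = λ·(23 - 10) - 13 ≡ 31. → (10, 31)
3G = (10, 31).
Next 3H:
Repeated addition: build up to 3H.
2H: tangent at (30, 9): λ = (3·30² + 25)/(2·9) ≡ 24/18. 18⁻¹ ≡ 35 (mod 37), so λ ≡ 24·35 ≡ 26.
  x = λ² - 30 - 30 = 676 - 60 ≡ 24; y = λ·(30 - 24) - 9 ≡ 36. → (24, 36)
3H: (24, 36) + (30, 9). λ = (9 - 36)/(30 - 24) ≡ 10/6 mod 37. 6⁻¹ ≡ 31 (mod 37), so λ ≡ 14.
  x = λ² - 24 - 30 = 196 - 54 ≡ 31; y = λ·(24 - 31) - 36 ≡ 14. → (31, 14)
3H = (31, 14).
Finally 3G + 3H:
(10, 31) + (31, 14). λ = (14 - 31)/(31 - 10) ≡ 20/21 mod 37. 21⁻¹ ≡ 30 (mod 37), so λ ≡ 8.
  x = λ² - 10 - 31 = 64 - 41 ≡ 23; y = λ·(10 - 23) - 31 ≡ 13. → (23, 13)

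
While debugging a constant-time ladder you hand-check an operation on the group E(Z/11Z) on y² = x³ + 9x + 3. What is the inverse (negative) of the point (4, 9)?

-(4, 9) = (4, -9 mod 11) = (4, 2).

(4, 2)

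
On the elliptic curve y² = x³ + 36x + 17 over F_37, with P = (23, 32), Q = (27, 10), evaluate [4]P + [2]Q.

(21, 9)

First 4P:
Double-and-add on 4 = (100)₂. Start with P = (23, 32) for the leading 1-bit.
double: tangent at (23, 32): λ = (3·23² + 36)/(2·32) ≡ 32/27. 27⁻¹ ≡ 11 (mod 37), so λ ≡ 32·11 ≡ 19.
  x = λ² - 23 - 23 = 361 - 46 ≡ 19; y = λ·(23 - 19) - 32 ≡ 7. → (19, 7)
double: tangent at (19, 7): λ = (3·19² + 36)/(2·7) ≡ 9/14. 14⁻¹ ≡ 8 (mod 37) since 14·8 = 112 ≡ 1, so λ ≡ 9·8 ≡ 35.
  x = λ² - 19 - 19 = 1225 - 38 ≡ 3; y = λ·(19 - 3) - 7 ≡ 35. → (3, 35)
4P = (3, 35).
Next 2Q:
Repeated addition: build up to 2Q.
2Q: tangent at (27, 10): λ = (3·27² + 36)/(2·10) ≡ 3/20. 20⁻¹ ≡ 13 (mod 37) since 20·13 = 260 ≡ 1, so λ ≡ 3·13 ≡ 2.
  x = λ² - 27 - 27 = 4 - 54 ≡ 24; y = λ·(27 - 24) - 10 ≡ 33. → (24, 33)
2Q = (24, 33).
Finally 4P + 2Q:
(3, 35) + (24, 33). λ = (33 - 35)/(24 - 3) ≡ 35/21 mod 37. 21⁻¹ ≡ 30 (mod 37) since 21·30 = 630 ≡ 1, so λ ≡ 14.
  x = λ² - 3 - 24 = 196 - 27 ≡ 21; y = λ·(3 - 21) - 35 ≡ 9. → (21, 9)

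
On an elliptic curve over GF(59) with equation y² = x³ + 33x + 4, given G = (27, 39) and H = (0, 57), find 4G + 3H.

(21, 20)

First 4G:
Repeated addition: build up to 4G.
2G: tangent at (27, 39): λ = (3·27² + 33)/(2·39) ≡ 37/19. 19⁻¹ ≡ 28 (mod 59), so λ ≡ 37·28 ≡ 33.
  x = λ² - 27 - 27 = 1089 - 54 ≡ 32; y = λ·(27 - 32) - 39 ≡ 32. → (32, 32)
3G: (32, 32) + (27, 39). λ = (39 - 32)/(27 - 32) ≡ 7/54 mod 59. 54⁻¹ ≡ 47 (mod 59), so λ ≡ 34.
  x = λ² - 32 - 27 = 1156 - 59 ≡ 35; y = λ·(32 - 35) - 32 ≡ 43. → (35, 43)
4G: (35, 43) + (27, 39). λ = (39 - 43)/(27 - 35) ≡ 55/51 mod 59. 51⁻¹ ≡ 22 (mod 59), so λ ≡ 30.
  x = λ² - 35 - 27 = 900 - 62 ≡ 12; y = λ·(35 - 12) - 43 ≡ 57. → (12, 57)
4G = (12, 57).
Next 3H:
Repeated addition: build up to 3H.
2H: tangent at (0, 57): λ = (3·0² + 33)/(2·57) ≡ 33/55. 55⁻¹ ≡ 44 (mod 59) since 55·44 = 2420 ≡ 1, so λ ≡ 33·44 ≡ 36.
  x = λ² - 0 - 0 = 1296 - 0 ≡ 57; y = λ·(0 - 57) - 57 ≡ 15. → (57, 15)
3H: (57, 15) + (0, 57). λ = (57 - 15)/(0 - 57) ≡ 42/2 mod 59. 2⁻¹ ≡ 30 (mod 59), so λ ≡ 21.
  x = λ² - 57 - 0 = 441 - 57 ≡ 30; y = λ·(57 - 30) - 15 ≡ 21. → (30, 21)
3H = (30, 21).
Finally 4G + 3H:
(12, 57) + (30, 21). λ = (21 - 57)/(30 - 12) ≡ 23/18 mod 59. 18⁻¹ ≡ 23 (mod 59), so λ ≡ 57.
  x = λ² - 12 - 30 = 3249 - 42 ≡ 21; y = λ·(12 - 21) - 57 ≡ 20. → (21, 20)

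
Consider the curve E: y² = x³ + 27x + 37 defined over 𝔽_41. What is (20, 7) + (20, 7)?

tangent at (20, 7): λ = (3·20² + 27)/(2·7) ≡ 38/14. 14⁻¹ ≡ 3 (mod 41), so λ ≡ 38·3 ≡ 32.
  x = λ² - 20 - 20 = 1024 - 40 ≡ 0; y = λ·(20 - 0) - 7 ≡ 18. → (0, 18)

(0, 18)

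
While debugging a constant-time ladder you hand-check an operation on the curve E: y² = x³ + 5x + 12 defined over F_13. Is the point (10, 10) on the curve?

yes

y² = 10² ≡ 9; x³ + 5x + 12 = 1062 ≡ 9 (mod 13). 9 = 9.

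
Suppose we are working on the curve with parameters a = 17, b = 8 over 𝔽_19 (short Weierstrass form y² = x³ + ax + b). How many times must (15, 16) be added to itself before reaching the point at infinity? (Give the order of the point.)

2P: tangent at (15, 16): λ = (3·15² + 17)/(2·16) ≡ 8/13. 13⁻¹ ≡ 3 (mod 19) since 13·3 = 39 ≡ 1, so λ ≡ 8·3 ≡ 5.
  x = λ² - 15 - 15 = 25 - 30 ≡ 14; y = λ·(15 - 14) - 16 ≡ 8. → (14, 8)
3P: (14, 8) + (15, 16). λ = (16 - 8)/(15 - 14) ≡ 8/1 mod 19. 1⁻¹ ≡ 1 (mod 19), so λ ≡ 8.
  x = λ² - 14 - 15 = 64 - 29 ≡ 16; y = λ·(14 - 16) - 8 ≡ 14. → (16, 14)
4P: (16, 14) + (15, 16). λ = (16 - 14)/(15 - 16) ≡ 2/18 mod 19. 18⁻¹ ≡ 18 (mod 19) since 18·18 = 324 ≡ 1, so λ ≡ 17.
  x = λ² - 16 - 15 = 289 - 31 ≡ 11; y = λ·(16 - 11) - 14 ≡ 14. → (11, 14)
5P: (11, 14) + (15, 16). λ = (16 - 14)/(15 - 11) ≡ 2/4 mod 19. 4⁻¹ ≡ 5 (mod 19), so λ ≡ 10.
  x = λ² - 11 - 15 = 100 - 26 ≡ 17; y = λ·(11 - 17) - 14 ≡ 2. → (17, 2)
6P: (17, 2) + (15, 16). λ = (16 - 2)/(15 - 17) ≡ 14/17 mod 19. 17⁻¹ ≡ 9 (mod 19), so λ ≡ 12.
  x = λ² - 17 - 15 = 144 - 32 ≡ 17; y = λ·(17 - 17) - 2 ≡ 17. → (17, 17)
7P: (17, 17) + (15, 16). λ = (16 - 17)/(15 - 17) ≡ 18/17 mod 19. 17⁻¹ ≡ 9 (mod 19), so λ ≡ 10.
  x = λ² - 17 - 15 = 100 - 32 ≡ 11; y = λ·(17 - 11) - 17 ≡ 5. → (11, 5)
8P: (11, 5) + (15, 16). λ = (16 - 5)/(15 - 11) ≡ 11/4 mod 19. 4⁻¹ ≡ 5 (mod 19), so λ ≡ 17.
  x = λ² - 11 - 15 = 289 - 26 ≡ 16; y = λ·(11 - 16) - 5 ≡ 5. → (16, 5)
9P: (16, 5) + (15, 16). λ = (16 - 5)/(15 - 16) ≡ 11/18 mod 19. 18⁻¹ ≡ 18 (mod 19) since 18·18 = 324 ≡ 1, so λ ≡ 8.
  x = λ² - 16 - 15 = 64 - 31 ≡ 14; y = λ·(16 - 14) - 5 ≡ 11. → (14, 11)
10P: (14, 11) + (15, 16). λ = (16 - 11)/(15 - 14) ≡ 5/1 mod 19. 1⁻¹ ≡ 1 (mod 19), so λ ≡ 5.
  x = λ² - 14 - 15 = 25 - 29 ≡ 15; y = λ·(14 - 15) - 11 ≡ 3. → (15, 3)
11P: (15, 3) + (15, 16): same x and y₁ ≡ -y₂, so the sum is the point at infinity.
11P = the point at infinity, so the order is 11.

11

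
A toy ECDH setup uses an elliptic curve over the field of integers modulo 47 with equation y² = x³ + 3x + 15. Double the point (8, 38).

(40, 11)

tangent at (8, 38): λ = (3·8² + 3)/(2·38) ≡ 7/29. 29⁻¹ ≡ 13 (mod 47) since 29·13 = 377 ≡ 1, so λ ≡ 7·13 ≡ 44.
  x = λ² - 8 - 8 = 1936 - 16 ≡ 40; y = λ·(8 - 40) - 38 ≡ 11. → (40, 11)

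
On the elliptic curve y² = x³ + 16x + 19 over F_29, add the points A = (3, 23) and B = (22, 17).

(3, 23) + (22, 17). λ = (17 - 23)/(22 - 3) ≡ 23/19 mod 29. 19⁻¹ ≡ 26 (mod 29) since 19·26 = 494 ≡ 1, so λ ≡ 18.
  x = λ² - 3 - 22 = 324 - 25 ≡ 9; y = λ·(3 - 9) - 23 ≡ 14. → (9, 14)

(9, 14)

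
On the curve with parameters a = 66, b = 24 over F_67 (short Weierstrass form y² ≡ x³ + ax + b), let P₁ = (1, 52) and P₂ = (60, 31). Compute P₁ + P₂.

(60, 36)

(1, 52) + (60, 31). λ = (31 - 52)/(60 - 1) ≡ 46/59 mod 67. 59⁻¹ ≡ 25 (mod 67) since 59·25 = 1475 ≡ 1, so λ ≡ 11.
  x = λ² - 1 - 60 = 121 - 61 ≡ 60; y = λ·(1 - 60) - 52 ≡ 36. → (60, 36)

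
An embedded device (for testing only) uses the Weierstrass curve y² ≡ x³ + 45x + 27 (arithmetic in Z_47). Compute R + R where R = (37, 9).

(44, 37)

tangent at (37, 9): λ = (3·37² + 45)/(2·9) ≡ 16/18. 18⁻¹ ≡ 34 (mod 47), so λ ≡ 16·34 ≡ 27.
  x = λ² - 37 - 37 = 729 - 74 ≡ 44; y = λ·(37 - 44) - 9 ≡ 37. → (44, 37)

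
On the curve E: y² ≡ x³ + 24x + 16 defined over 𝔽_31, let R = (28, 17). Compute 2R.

(16, 1)

tangent at (28, 17): λ = (3·28² + 24)/(2·17) ≡ 20/3. 3⁻¹ ≡ 21 (mod 31) since 3·21 = 63 ≡ 1, so λ ≡ 20·21 ≡ 17.
  x = λ² - 28 - 28 = 289 - 56 ≡ 16; y = λ·(28 - 16) - 17 ≡ 1. → (16, 1)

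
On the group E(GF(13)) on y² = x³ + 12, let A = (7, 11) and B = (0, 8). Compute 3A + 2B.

First 3A:
Repeated addition: build up to 3A.
2A: tangent at (7, 11): λ = (3·7² + 0)/(2·11) ≡ 4/9. 9⁻¹ ≡ 3 (mod 13), so λ ≡ 4·3 ≡ 12.
  x = λ² - 7 - 7 = 144 - 14 ≡ 0; y = λ·(7 - 0) - 11 ≡ 8. → (0, 8)
3A: (0, 8) + (7, 11). λ = (11 - 8)/(7 - 0) ≡ 3/7 mod 13. 7⁻¹ ≡ 2 (mod 13), so λ ≡ 6.
  x = λ² - 0 - 7 = 36 - 7 ≡ 3; y = λ·(0 - 3) - 8 ≡ 0. → (3, 0)
3A = (3, 0).
Next 2B:
Repeated addition: build up to 2B.
2B: tangent at (0, 8): λ = (3·0² + 0)/(2·8) ≡ 0/3. 3⁻¹ ≡ 9 (mod 13) since 3·9 = 27 ≡ 1, so λ ≡ 0·9 ≡ 0.
  x = λ² - 0 - 0 = 0 - 0 ≡ 0; y = λ·(0 - 0) - 8 ≡ 5. → (0, 5)
2B = (0, 5).
Finally 3A + 2B:
(3, 0) + (0, 5). λ = (5 - 0)/(0 - 3) ≡ 5/10 mod 13. 10⁻¹ ≡ 4 (mod 13) since 10·4 = 40 ≡ 1, so λ ≡ 7.
  x = λ² - 3 - 0 = 49 - 3 ≡ 7; y = λ·(3 - 7) - 0 ≡ 11. → (7, 11)

(7, 11)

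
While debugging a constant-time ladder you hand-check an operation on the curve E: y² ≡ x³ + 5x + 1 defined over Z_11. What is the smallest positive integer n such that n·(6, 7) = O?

11

2P: tangent at (6, 7): λ = (3·6² + 5)/(2·7) ≡ 3/3. 3⁻¹ ≡ 4 (mod 11), so λ ≡ 3·4 ≡ 1.
  x = λ² - 6 - 6 = 1 - 12 ≡ 0; y = λ·(6 - 0) - 7 ≡ 10. → (0, 10)
3P: (0, 10) + (6, 7). λ = (7 - 10)/(6 - 0) ≡ 8/6 mod 11. 6⁻¹ ≡ 2 (mod 11) since 6·2 = 12 ≡ 1, so λ ≡ 5.
  x = λ² - 0 - 6 = 25 - 6 ≡ 8; y = λ·(0 - 8) - 10 ≡ 5. → (8, 5)
4P: (8, 5) + (6, 7). λ = (7 - 5)/(6 - 8) ≡ 2/9 mod 11. 9⁻¹ ≡ 5 (mod 11), so λ ≡ 10.
  x = λ² - 8 - 6 = 100 - 14 ≡ 9; y = λ·(8 - 9) - 5 ≡ 7. → (9, 7)
5P: (9, 7) + (6, 7). λ = (7 - 7)/(6 - 9) ≡ 0/8 mod 11. 8⁻¹ ≡ 7 (mod 11) since 8·7 = 56 ≡ 1, so λ ≡ 0.
  x = λ² - 9 - 6 = 0 - 15 ≡ 7; y = λ·(9 - 7) - 7 ≡ 4. → (7, 4)
6P: (7, 4) + (6, 7). λ = (7 - 4)/(6 - 7) ≡ 3/10 mod 11. 10⁻¹ ≡ 10 (mod 11) since 10·10 = 100 ≡ 1, so λ ≡ 8.
  x = λ² - 7 - 6 = 64 - 13 ≡ 7; y = λ·(7 - 7) - 4 ≡ 7. → (7, 7)
7P: (7, 7) + (6, 7). λ = (7 - 7)/(6 - 7) ≡ 0/10 mod 11. 10⁻¹ ≡ 10 (mod 11) since 10·10 = 100 ≡ 1, so λ ≡ 0.
  x = λ² - 7 - 6 = 0 - 13 ≡ 9; y = λ·(7 - 9) - 7 ≡ 4. → (9, 4)
8P: (9, 4) + (6, 7). λ = (7 - 4)/(6 - 9) ≡ 3/8 mod 11. 8⁻¹ ≡ 7 (mod 11), so λ ≡ 10.
  x = λ² - 9 - 6 = 100 - 15 ≡ 8; y = λ·(9 - 8) - 4 ≡ 6. → (8, 6)
9P: (8, 6) + (6, 7). λ = (7 - 6)/(6 - 8) ≡ 1/9 mod 11. 9⁻¹ ≡ 5 (mod 11) since 9·5 = 45 ≡ 1, so λ ≡ 5.
  x = λ² - 8 - 6 = 25 - 14 ≡ 0; y = λ·(8 - 0) - 6 ≡ 1. → (0, 1)
10P: (0, 1) + (6, 7). λ = (7 - 1)/(6 - 0) ≡ 6/6 mod 11. 6⁻¹ ≡ 2 (mod 11), so λ ≡ 1.
  x = λ² - 0 - 6 = 1 - 6 ≡ 6; y = λ·(0 - 6) - 1 ≡ 4. → (6, 4)
11P: (6, 4) + (6, 7): same x and y₁ ≡ -y₂, so the sum is O.
11P = O, so the order is 11.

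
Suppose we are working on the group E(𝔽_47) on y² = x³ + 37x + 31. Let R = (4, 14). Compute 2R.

tangent at (4, 14): λ = (3·4² + 37)/(2·14) ≡ 38/28. 28⁻¹ ≡ 42 (mod 47) since 28·42 = 1176 ≡ 1, so λ ≡ 38·42 ≡ 45.
  x = λ² - 4 - 4 = 2025 - 8 ≡ 43; y = λ·(4 - 43) - 14 ≡ 17. → (43, 17)

(43, 17)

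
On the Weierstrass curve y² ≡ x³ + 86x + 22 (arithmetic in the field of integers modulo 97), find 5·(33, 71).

Write P = (33, 71).
Repeated addition: build up to 5P.
2P: tangent at (33, 71): λ = (3·33² + 86)/(2·71) ≡ 55/45. 45⁻¹ ≡ 69 (mod 97) since 45·69 = 3105 ≡ 1, so λ ≡ 55·69 ≡ 12.
  x = λ² - 33 - 33 = 144 - 66 ≡ 78; y = λ·(33 - 78) - 71 ≡ 68. → (78, 68)
3P: (78, 68) + (33, 71). λ = (71 - 68)/(33 - 78) ≡ 3/52 mod 97. 52⁻¹ ≡ 28 (mod 97), so λ ≡ 84.
  x = λ² - 78 - 33 = 7056 - 111 ≡ 58; y = λ·(78 - 58) - 68 ≡ 60. → (58, 60)
4P: (58, 60) + (33, 71). λ = (71 - 60)/(33 - 58) ≡ 11/72 mod 97. 72⁻¹ ≡ 31 (mod 97) since 72·31 = 2232 ≡ 1, so λ ≡ 50.
  x = λ² - 58 - 33 = 2500 - 91 ≡ 81; y = λ·(58 - 81) - 60 ≡ 51. → (81, 51)
5P: (81, 51) + (33, 71). λ = (71 - 51)/(33 - 81) ≡ 20/49 mod 97. 49⁻¹ ≡ 2 (mod 97) since 49·2 = 98 ≡ 1, so λ ≡ 40.
  x = λ² - 81 - 33 = 1600 - 114 ≡ 31; y = λ·(81 - 31) - 51 ≡ 9. → (31, 9)

(31, 9)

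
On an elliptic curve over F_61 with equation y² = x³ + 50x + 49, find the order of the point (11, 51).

4

2P: tangent at (11, 51): λ = (3·11² + 50)/(2·51) ≡ 47/41. 41⁻¹ ≡ 3 (mod 61), so λ ≡ 47·3 ≡ 19.
  x = λ² - 11 - 11 = 361 - 22 ≡ 34; y = λ·(11 - 34) - 51 ≡ 0. → (34, 0)
3P: (34, 0) + (11, 51). λ = (51 - 0)/(11 - 34) ≡ 51/38 mod 61. 38⁻¹ ≡ 53 (mod 61), so λ ≡ 19.
  x = λ² - 34 - 11 = 361 - 45 ≡ 11; y = λ·(34 - 11) - 0 ≡ 10. → (11, 10)
4P: (11, 10) + (11, 51): same x and y₁ ≡ -y₂, so the sum is ∞.
4P = ∞, so the order is 4.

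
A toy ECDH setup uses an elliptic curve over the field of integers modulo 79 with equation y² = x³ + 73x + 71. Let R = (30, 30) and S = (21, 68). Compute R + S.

(30, 30) + (21, 68). λ = (68 - 30)/(21 - 30) ≡ 38/70 mod 79. 70⁻¹ ≡ 35 (mod 79) since 70·35 = 2450 ≡ 1, so λ ≡ 66.
  x = λ² - 30 - 21 = 4356 - 51 ≡ 39; y = λ·(30 - 39) - 30 ≡ 8. → (39, 8)

(39, 8)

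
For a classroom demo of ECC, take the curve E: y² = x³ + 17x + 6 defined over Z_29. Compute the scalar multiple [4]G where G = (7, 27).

(5, 19)

Repeated addition: build up to 4G.
2G: tangent at (7, 27): λ = (3·7² + 17)/(2·27) ≡ 19/25. 25⁻¹ ≡ 7 (mod 29) since 25·7 = 175 ≡ 1, so λ ≡ 19·7 ≡ 17.
  x = λ² - 7 - 7 = 289 - 14 ≡ 14; y = λ·(7 - 14) - 27 ≡ 28. → (14, 28)
3G: (14, 28) + (7, 27). λ = (27 - 28)/(7 - 14) ≡ 28/22 mod 29. 22⁻¹ ≡ 4 (mod 29), so λ ≡ 25.
  x = λ² - 14 - 7 = 625 - 21 ≡ 24; y = λ·(14 - 24) - 28 ≡ 12. → (24, 12)
4G: (24, 12) + (7, 27). λ = (27 - 12)/(7 - 24) ≡ 15/12 mod 29. 12⁻¹ ≡ 17 (mod 29), so λ ≡ 23.
  x = λ² - 24 - 7 = 529 - 31 ≡ 5; y = λ·(24 - 5) - 12 ≡ 19. → (5, 19)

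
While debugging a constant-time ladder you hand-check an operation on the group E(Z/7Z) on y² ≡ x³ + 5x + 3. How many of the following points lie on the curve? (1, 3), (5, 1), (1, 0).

(1, 3): 3² ≡ 2, rhs ≡ 2 → on.
(5, 1): 1² ≡ 1, rhs ≡ 6 → off.
(1, 0): 0² ≡ 0, rhs ≡ 2 → off.

1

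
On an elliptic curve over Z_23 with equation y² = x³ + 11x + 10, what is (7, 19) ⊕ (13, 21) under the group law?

(21, 7)

(7, 19) + (13, 21). λ = (21 - 19)/(13 - 7) ≡ 2/6 mod 23. 6⁻¹ ≡ 4 (mod 23), so λ ≡ 8.
  x = λ² - 7 - 13 = 64 - 20 ≡ 21; y = λ·(7 - 21) - 19 ≡ 7. → (21, 7)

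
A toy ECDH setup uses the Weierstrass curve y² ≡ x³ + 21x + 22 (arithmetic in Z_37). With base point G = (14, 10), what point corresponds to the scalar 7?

Repeated addition: build up to 7G.
2G: tangent at (14, 10): λ = (3·14² + 21)/(2·10) ≡ 17/20. 20⁻¹ ≡ 13 (mod 37), so λ ≡ 17·13 ≡ 36.
  x = λ² - 14 - 14 = 1296 - 28 ≡ 10; y = λ·(14 - 10) - 10 ≡ 23. → (10, 23)
3G: (10, 23) + (14, 10). λ = (10 - 23)/(14 - 10) ≡ 24/4 mod 37. 4⁻¹ ≡ 28 (mod 37) since 4·28 = 112 ≡ 1, so λ ≡ 6.
  x = λ² - 10 - 14 = 36 - 24 ≡ 12; y = λ·(10 - 12) - 23 ≡ 2. → (12, 2)
4G: (12, 2) + (14, 10). λ = (10 - 2)/(14 - 12) ≡ 8/2 mod 37. 2⁻¹ ≡ 19 (mod 37), so λ ≡ 4.
  x = λ² - 12 - 14 = 16 - 26 ≡ 27; y = λ·(12 - 27) - 2 ≡ 12. → (27, 12)
5G: (27, 12) + (14, 10). λ = (10 - 12)/(14 - 27) ≡ 35/24 mod 37. 24⁻¹ ≡ 17 (mod 37), so λ ≡ 3.
  x = λ² - 27 - 14 = 9 - 41 ≡ 5; y = λ·(27 - 5) - 12 ≡ 17. → (5, 17)
6G: (5, 17) + (14, 10). λ = (10 - 17)/(14 - 5) ≡ 30/9 mod 37. 9⁻¹ ≡ 33 (mod 37), so λ ≡ 28.
  x = λ² - 5 - 14 = 784 - 19 ≡ 25; y = λ·(5 - 25) - 17 ≡ 15. → (25, 15)
7G: (25, 15) + (14, 10). λ = (10 - 15)/(14 - 25) ≡ 32/26 mod 37. 26⁻¹ ≡ 10 (mod 37), so λ ≡ 24.
  x = λ² - 25 - 14 = 576 - 39 ≡ 19; y = λ·(25 - 19) - 15 ≡ 18. → (19, 18)

(19, 18)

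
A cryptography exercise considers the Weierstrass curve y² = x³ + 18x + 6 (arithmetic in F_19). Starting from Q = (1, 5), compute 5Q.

Double-and-add on 5 = (101)₂. Start with Q = (1, 5) for the leading 1-bit.
double: tangent at (1, 5): λ = (3·1² + 18)/(2·5) ≡ 2/10. 10⁻¹ ≡ 2 (mod 19), so λ ≡ 2·2 ≡ 4.
  x = λ² - 1 - 1 = 16 - 2 ≡ 14; y = λ·(1 - 14) - 5 ≡ 0. → (14, 0)
double: (14, 0) + (14, 0): same x and y₁ ≡ -y₂, so the sum is 𝒪.
add Q: 𝒪 + (1, 5) = (1, 5) (identity).

(1, 5)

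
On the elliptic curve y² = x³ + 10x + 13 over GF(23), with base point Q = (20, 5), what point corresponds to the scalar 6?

Double-and-add on 6 = (110)₂. Start with Q = (20, 5) for the leading 1-bit.
double: tangent at (20, 5): λ = (3·20² + 10)/(2·5) ≡ 14/10. 10⁻¹ ≡ 7 (mod 23) since 10·7 = 70 ≡ 1, so λ ≡ 14·7 ≡ 6.
  x = λ² - 20 - 20 = 36 - 40 ≡ 19; y = λ·(20 - 19) - 5 ≡ 1. → (19, 1)
add Q: (19, 1) + (20, 5). λ = (5 - 1)/(20 - 19) ≡ 4/1 mod 23. 1⁻¹ ≡ 1 (mod 23) since 1·1 = 1 ≡ 1, so λ ≡ 4.
  x = λ² - 19 - 20 = 16 - 39 ≡ 0; y = λ·(19 - 0) - 1 ≡ 6. → (0, 6)
double: tangent at (0, 6): λ = (3·0² + 10)/(2·6) ≡ 10/12. 12⁻¹ ≡ 2 (mod 23) since 12·2 = 24 ≡ 1, so λ ≡ 10·2 ≡ 20.
  x = λ² - 0 - 0 = 400 - 0 ≡ 9; y = λ·(0 - 9) - 6 ≡ 21. → (9, 21)

(9, 21)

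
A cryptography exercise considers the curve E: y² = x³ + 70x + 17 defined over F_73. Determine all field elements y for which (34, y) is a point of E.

23, 50

x³ + 70x + 17 = 41701 ≡ 18 (mod 73).
Square roots of 18 mod 73: 23 and 50 (since 23² = 529 ≡ 18).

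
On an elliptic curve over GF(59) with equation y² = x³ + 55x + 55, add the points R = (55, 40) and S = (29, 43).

(54, 3)

(55, 40) + (29, 43). λ = (43 - 40)/(29 - 55) ≡ 3/33 mod 59. 33⁻¹ ≡ 34 (mod 59) since 33·34 = 1122 ≡ 1, so λ ≡ 43.
  x = λ² - 55 - 29 = 1849 - 84 ≡ 54; y = λ·(55 - 54) - 40 ≡ 3. → (54, 3)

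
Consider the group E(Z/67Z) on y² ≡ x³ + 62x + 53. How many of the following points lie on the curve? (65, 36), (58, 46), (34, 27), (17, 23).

(65, 36): 36² ≡ 23, rhs ≡ 55 → off.
(58, 46): 46² ≡ 39, rhs ≡ 39 → on.
(34, 27): 27² ≡ 59, rhs ≡ 59 → on.
(17, 23): 23² ≡ 60, rhs ≡ 57 → off.

2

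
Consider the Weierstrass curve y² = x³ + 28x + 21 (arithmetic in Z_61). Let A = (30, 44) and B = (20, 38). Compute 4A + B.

(52, 4)

First 4A:
Repeated addition: build up to 4A.
2A: tangent at (30, 44): λ = (3·30² + 28)/(2·44) ≡ 44/27. 27⁻¹ ≡ 52 (mod 61) since 27·52 = 1404 ≡ 1, so λ ≡ 44·52 ≡ 31.
  x = λ² - 30 - 30 = 961 - 60 ≡ 47; y = λ·(30 - 47) - 44 ≡ 39. → (47, 39)
3A: (47, 39) + (30, 44). λ = (44 - 39)/(30 - 47) ≡ 5/44 mod 61. 44⁻¹ ≡ 43 (mod 61) since 44·43 = 1892 ≡ 1, so λ ≡ 32.
  x = λ² - 47 - 30 = 1024 - 77 ≡ 32; y = λ·(47 - 32) - 39 ≡ 14. → (32, 14)
4A: (32, 14) + (30, 44). λ = (44 - 14)/(30 - 32) ≡ 30/59 mod 61. 59⁻¹ ≡ 30 (mod 61), so λ ≡ 46.
  x = λ² - 32 - 30 = 2116 - 62 ≡ 41; y = λ·(32 - 41) - 14 ≡ 60. → (41, 60)
4A = (41, 60).
Finally 4A + B:
(41, 60) + (20, 38). λ = (38 - 60)/(20 - 41) ≡ 39/40 mod 61. 40⁻¹ ≡ 29 (mod 61), so λ ≡ 33.
  x = λ² - 41 - 20 = 1089 - 61 ≡ 52; y = λ·(41 - 52) - 60 ≡ 4. → (52, 4)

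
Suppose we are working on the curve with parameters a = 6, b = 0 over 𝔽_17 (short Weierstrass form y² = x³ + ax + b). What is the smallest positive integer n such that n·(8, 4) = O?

2P: tangent at (8, 4): λ = (3·8² + 6)/(2·4) ≡ 11/8. 8⁻¹ ≡ 15 (mod 17), so λ ≡ 11·15 ≡ 12.
  x = λ² - 8 - 8 = 144 - 16 ≡ 9; y = λ·(8 - 9) - 4 ≡ 1. → (9, 1)
3P: (9, 1) + (8, 4). λ = (4 - 1)/(8 - 9) ≡ 3/16 mod 17. 16⁻¹ ≡ 16 (mod 17) since 16·16 = 256 ≡ 1, so λ ≡ 14.
  x = λ² - 9 - 8 = 196 - 17 ≡ 9; y = λ·(9 - 9) - 1 ≡ 16. → (9, 16)
4P: (9, 16) + (8, 4). λ = (4 - 16)/(8 - 9) ≡ 5/16 mod 17. 16⁻¹ ≡ 16 (mod 17), so λ ≡ 12.
  x = λ² - 9 - 8 = 144 - 17 ≡ 8; y = λ·(9 - 8) - 16 ≡ 13. → (8, 13)
5P: (8, 13) + (8, 4): same x and y₁ ≡ -y₂, so the sum is O.
5P = O, so the order is 5.

5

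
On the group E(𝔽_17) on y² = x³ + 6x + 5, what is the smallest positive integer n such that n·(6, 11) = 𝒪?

2P: tangent at (6, 11): λ = (3·6² + 6)/(2·11) ≡ 12/5. 5⁻¹ ≡ 7 (mod 17) since 5·7 = 35 ≡ 1, so λ ≡ 12·7 ≡ 16.
  x = λ² - 6 - 6 = 256 - 12 ≡ 6; y = λ·(6 - 6) - 11 ≡ 6. → (6, 6)
3P: (6, 6) + (6, 11): same x and y₁ ≡ -y₂, so the sum is 𝒪.
3P = 𝒪, so the order is 3.

3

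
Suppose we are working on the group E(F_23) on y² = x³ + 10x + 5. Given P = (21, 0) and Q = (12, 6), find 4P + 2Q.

First 4P:
Double-and-add on 4 = (100)₂. Start with P = (21, 0) for the leading 1-bit.
double: (21, 0) + (21, 0): same x and y₁ ≡ -y₂, so the sum is ∞.
double: ∞ + ∞ = ∞ (identity).
4P = ∞.
Next 2Q:
Repeated addition: build up to 2Q.
2Q: tangent at (12, 6): λ = (3·12² + 10)/(2·6) ≡ 5/12. 12⁻¹ ≡ 2 (mod 23), so λ ≡ 5·2 ≡ 10.
  x = λ² - 12 - 12 = 100 - 24 ≡ 7; y = λ·(12 - 7) - 6 ≡ 21. → (7, 21)
2Q = (7, 21).
Finally 4P + 2Q:
∞ + (7, 21) = (7, 21) (identity).

(7, 21)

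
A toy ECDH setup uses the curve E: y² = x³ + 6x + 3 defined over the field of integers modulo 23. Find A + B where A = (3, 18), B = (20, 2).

(3, 18) + (20, 2). λ = (2 - 18)/(20 - 3) ≡ 7/17 mod 23. 17⁻¹ ≡ 19 (mod 23), so λ ≡ 18.
  x = λ² - 3 - 20 = 324 - 23 ≡ 2; y = λ·(3 - 2) - 18 ≡ 0. → (2, 0)

(2, 0)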